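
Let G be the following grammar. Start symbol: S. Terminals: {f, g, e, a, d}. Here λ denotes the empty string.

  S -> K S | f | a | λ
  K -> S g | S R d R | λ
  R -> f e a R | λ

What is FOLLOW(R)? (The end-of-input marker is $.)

{$, a, d, f, g}

FIRST(R) = {λ, f}
FIRST(S) = {λ, a, d, f, g}  (via K S)
FIRST(K) = {λ, a, d, f, g}  (via S g, S R d R)
FOLLOW(S) includes $ since S is the start symbol.
FOLLOW(S): in S->K S, the suffix after S is empty (adds nothing new); in K->S g, S is followed by g with FIRST {g}; in K->S R d R, S is followed by R d R with FIRST {d, f}. Thus FOLLOW(S) = {$, d, f, g}.
FOLLOW(K): in S->K S, K is followed by S with FIRST {λ, a, d, f, g}; in S->K S, the suffix after K is nullable, so FOLLOW(K) ⊇ FOLLOW(S) = {$, d, f, g}. Thus FOLLOW(K) = {$, a, d, f, g}.
FOLLOW(R): in K->S R d R (occurrence 1), R is followed by d R with FIRST {d}; in K->S R d R (occurrence 2), the suffix after R is empty, so FOLLOW(R) ⊇ FOLLOW(K) = {$, a, d, f, g}; in R->f e a R, the suffix after R is empty (adds nothing new). Thus FOLLOW(R) = {$, a, d, f, g}.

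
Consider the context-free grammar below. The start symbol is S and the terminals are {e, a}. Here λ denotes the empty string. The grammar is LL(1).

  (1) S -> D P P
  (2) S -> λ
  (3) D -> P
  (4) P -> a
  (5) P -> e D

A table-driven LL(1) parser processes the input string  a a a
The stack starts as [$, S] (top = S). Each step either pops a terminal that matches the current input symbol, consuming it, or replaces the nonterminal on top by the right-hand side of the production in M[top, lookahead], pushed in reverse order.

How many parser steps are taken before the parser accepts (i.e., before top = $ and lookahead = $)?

8

step 1: stack=$ S  input=a a a $  — expand S -> D P P
step 2: stack=$ P P D  input=a a a $  — expand D -> P
step 3: stack=$ P P P  input=a a a $  — expand P -> a
step 4: stack=$ P P a  input=a a a $  — match a
step 5: stack=$ P P  input=a a $  — expand P -> a
step 6: stack=$ P a  input=a a $  — match a
step 7: stack=$ P  input=a $  — expand P -> a
step 8: stack=$ a  input=a $  — match a
Accept reached after 8 steps.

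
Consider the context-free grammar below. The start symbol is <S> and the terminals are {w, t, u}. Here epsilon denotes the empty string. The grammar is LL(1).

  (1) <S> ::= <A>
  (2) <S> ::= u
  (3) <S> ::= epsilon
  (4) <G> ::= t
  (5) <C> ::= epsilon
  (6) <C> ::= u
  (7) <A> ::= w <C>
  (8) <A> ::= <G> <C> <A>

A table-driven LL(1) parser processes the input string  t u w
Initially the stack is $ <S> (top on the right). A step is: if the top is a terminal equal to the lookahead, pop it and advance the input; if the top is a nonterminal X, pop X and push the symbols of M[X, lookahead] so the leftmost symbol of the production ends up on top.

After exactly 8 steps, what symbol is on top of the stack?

<C>

     Stack          Input    Action
  1  $ <S>          t u w $  expand <S> ::= <A>
  2  $ <A>          t u w $  expand <A> ::= <G> <C> <A>
  3  $ <A> <C> <G>  t u w $  expand <G> ::= t
  4  $ <A> <C> t    t u w $  match t
  5  $ <A> <C>      u w $    expand <C> ::= u
  6  $ <A> u        u w $    match u
  7  $ <A>          w $      expand <A> ::= w <C>
  8  $ <C> w        w $      match w
Stack after step 8: $ <C> (top = <C>).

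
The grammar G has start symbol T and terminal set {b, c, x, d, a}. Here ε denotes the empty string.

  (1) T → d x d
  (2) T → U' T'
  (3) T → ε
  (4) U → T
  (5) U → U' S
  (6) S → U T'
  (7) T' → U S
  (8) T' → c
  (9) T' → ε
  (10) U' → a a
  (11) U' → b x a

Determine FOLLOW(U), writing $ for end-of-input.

{$, a, b, c, d}

FIRST(U') = {a, b}
FIRST(T) = {ε, a, b, d}  (via U' T')
FIRST(U) = {ε, a, b, d}  (via T, U' S)
FIRST(S) = {ε, a, b, c, d}  (via U T')
FIRST(T') = {ε, a, b, c, d}  (via U S)
FOLLOW(T) includes $ since T is the start symbol.
FOLLOW(T): in U→T, the suffix after T is empty, so FOLLOW(T) ⊇ FOLLOW(U) = {$, a, b, c, d}. Thus FOLLOW(T) = {$, a, b, c, d}.
FOLLOW(U): in S→U T', U is followed by T' with FIRST {ε, a, b, c, d}; in S→U T', the suffix after U is nullable, so FOLLOW(U) ⊇ FOLLOW(S) = {$, a, b, c, d}; in T'→U S, U is followed by S with FIRST {ε, a, b, c, d}; in T'→U S, the suffix after U is nullable, so FOLLOW(U) ⊇ FOLLOW(T') = {$, a, b, c, d}. Thus FOLLOW(U) = {$, a, b, c, d}.
FOLLOW(U'): in T→U' T', U' is followed by T' with FIRST {ε, a, b, c, d}; in T→U' T', the suffix after U' is nullable, so FOLLOW(U') ⊇ FOLLOW(T) = {$, a, b, c, d}; in U→U' S, U' is followed by S with FIRST {ε, a, b, c, d}; in U→U' S, the suffix after U' is nullable, so FOLLOW(U') ⊇ FOLLOW(U) = {$, a, b, c, d}. Thus FOLLOW(U') = {$, a, b, c, d}.
FOLLOW(S): in U→U' S, the suffix after S is empty, so FOLLOW(S) ⊇ FOLLOW(U) = {$, a, b, c, d}; in T'→U S, the suffix after S is empty, so FOLLOW(S) ⊇ FOLLOW(T') = {$, a, b, c, d}. Thus FOLLOW(S) = {$, a, b, c, d}.
FOLLOW(T'): in T→U' T', the suffix after T' is empty, so FOLLOW(T') ⊇ FOLLOW(T) = {$, a, b, c, d}; in S→U T', the suffix after T' is empty, so FOLLOW(T') ⊇ FOLLOW(S) = {$, a, b, c, d}. Thus FOLLOW(T') = {$, a, b, c, d}.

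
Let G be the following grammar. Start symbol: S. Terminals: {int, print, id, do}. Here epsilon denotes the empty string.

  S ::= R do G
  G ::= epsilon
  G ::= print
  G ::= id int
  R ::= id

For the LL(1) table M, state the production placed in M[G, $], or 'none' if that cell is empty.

FIRST(G): from G::=epsilon we get {epsilon}; from G::=print we get {print}; from G::=id int we get {id}. So FIRST(G) = {epsilon, id, print}.
FIRST(R): from R::=id we get {id}. So FIRST(R) = {id}.
FIRST(S): from S::=R do G we get {id}. So FIRST(S) = {id}.
FOLLOW(S) includes $ since S is the start symbol.
FOLLOW(S): S appears on no right-hand side. Thus FOLLOW(S) = {$}.
FOLLOW(G): in S::=R do G, the suffix after G is empty, so FOLLOW(G) ⊇ FOLLOW(S) = {$}. Thus FOLLOW(G) = {$}.
For G ::= epsilon: FIRST(epsilon) = {epsilon}, so it goes in M[G, t] for t ∈ {}; since epsilon ∈ FIRST, also for every t ∈ FOLLOW(G) = {$}.
For G ::= print: FIRST(print) = {print}, so it goes in M[G, t] for t ∈ {print}.
For G ::= id int: FIRST(id int) = {id}, so it goes in M[G, t] for t ∈ {id}.

G ::= epsilon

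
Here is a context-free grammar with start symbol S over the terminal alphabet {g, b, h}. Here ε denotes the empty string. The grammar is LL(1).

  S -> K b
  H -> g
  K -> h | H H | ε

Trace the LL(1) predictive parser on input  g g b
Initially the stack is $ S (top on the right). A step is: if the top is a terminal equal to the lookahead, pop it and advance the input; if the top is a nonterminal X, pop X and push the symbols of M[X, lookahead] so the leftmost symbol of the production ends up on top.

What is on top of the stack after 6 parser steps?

     Stack    Input    Action
  1  $ S      g g b $  expand S -> K b
  2  $ b K    g g b $  expand K -> H H
  3  $ b H H  g g b $  expand H -> g
  4  $ b H g  g g b $  match g
  5  $ b H    g b $    expand H -> g
  6  $ b g    g b $    match g
Stack after step 6: $ b (top = b).

b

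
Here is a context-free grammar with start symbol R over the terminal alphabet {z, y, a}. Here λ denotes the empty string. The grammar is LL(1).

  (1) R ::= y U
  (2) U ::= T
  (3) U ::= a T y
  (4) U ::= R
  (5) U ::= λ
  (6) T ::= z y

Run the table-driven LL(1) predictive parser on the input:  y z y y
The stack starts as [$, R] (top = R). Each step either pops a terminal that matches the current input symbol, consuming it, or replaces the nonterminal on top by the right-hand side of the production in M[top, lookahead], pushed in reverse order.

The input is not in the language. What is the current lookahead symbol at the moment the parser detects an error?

y

step 1: stack=$ R  input=y z y y $  — expand R ::= y U
step 2: stack=$ U y  input=y z y y $  — match y
step 3: stack=$ U  input=z y y $  — expand U ::= T
step 4: stack=$ T  input=z y y $  — expand T ::= z y
step 5: stack=$ y z  input=z y y $  — match z
step 6: stack=$ y  input=y y $  — match y
step 7: stack=$  input=y $  — error: stack empty but input remains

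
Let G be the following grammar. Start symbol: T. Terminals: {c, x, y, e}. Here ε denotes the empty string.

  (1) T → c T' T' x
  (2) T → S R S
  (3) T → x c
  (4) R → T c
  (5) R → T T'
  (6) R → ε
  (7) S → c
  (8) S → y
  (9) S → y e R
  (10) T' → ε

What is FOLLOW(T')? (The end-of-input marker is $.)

FIRST(S) = {c, y}
FIRST(T') = {ε}
FIRST(T) = {c, x, y}  (via S R S)
FIRST(R) = {ε, c, x, y}  (via T c, T T')
FOLLOW(T) includes $ since T is the start symbol.
FOLLOW(T): in R→T c, T is followed by c with FIRST {c}; in R→T T', T is followed by T' with FIRST {ε}; in R→T T', the suffix after T is nullable, so FOLLOW(T) ⊇ FOLLOW(R) = {$, c, x, y}. Thus FOLLOW(T) = {$, c, x, y}.
FOLLOW(S): in T→S R S (occurrence 1), S is followed by R S with FIRST {c, x, y}; in T→S R S (occurrence 2), the suffix after S is empty, so FOLLOW(S) ⊇ FOLLOW(T) = {$, c, x, y}. Thus FOLLOW(S) = {$, c, x, y}.
FOLLOW(R): in T→S R S, R is followed by S with FIRST {c, y}; in S→y e R, the suffix after R is empty, so FOLLOW(R) ⊇ FOLLOW(S) = {$, c, x, y}. Thus FOLLOW(R) = {$, c, x, y}.
FOLLOW(T'): in T→c T' T' x (occurrence 1), T' is followed by T' x with FIRST {x}; in T→c T' T' x (occurrence 2), T' is followed by x with FIRST {x}; in R→T T', the suffix after T' is empty, so FOLLOW(T') ⊇ FOLLOW(R) = {$, c, x, y}. Thus FOLLOW(T') = {$, c, x, y}.

{$, c, x, y}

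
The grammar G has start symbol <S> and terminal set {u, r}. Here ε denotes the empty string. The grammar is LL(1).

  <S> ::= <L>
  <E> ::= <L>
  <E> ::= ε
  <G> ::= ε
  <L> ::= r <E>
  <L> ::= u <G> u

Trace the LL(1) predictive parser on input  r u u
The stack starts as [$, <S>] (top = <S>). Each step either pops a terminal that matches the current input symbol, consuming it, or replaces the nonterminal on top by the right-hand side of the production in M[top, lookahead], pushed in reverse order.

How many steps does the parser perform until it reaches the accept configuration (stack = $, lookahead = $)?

step 1: stack=$ <S>  input=r u u $  — expand <S> ::= <L>
step 2: stack=$ <L>  input=r u u $  — expand <L> ::= r <E>
step 3: stack=$ <E> r  input=r u u $  — match r
step 4: stack=$ <E>  input=u u $  — expand <E> ::= <L>
step 5: stack=$ <L>  input=u u $  — expand <L> ::= u <G> u
step 6: stack=$ u <G> u  input=u u $  — match u
step 7: stack=$ u <G>  input=u $  — expand <G> ::= ε
step 8: stack=$ u  input=u $  — match u
Accept reached after 8 steps.

8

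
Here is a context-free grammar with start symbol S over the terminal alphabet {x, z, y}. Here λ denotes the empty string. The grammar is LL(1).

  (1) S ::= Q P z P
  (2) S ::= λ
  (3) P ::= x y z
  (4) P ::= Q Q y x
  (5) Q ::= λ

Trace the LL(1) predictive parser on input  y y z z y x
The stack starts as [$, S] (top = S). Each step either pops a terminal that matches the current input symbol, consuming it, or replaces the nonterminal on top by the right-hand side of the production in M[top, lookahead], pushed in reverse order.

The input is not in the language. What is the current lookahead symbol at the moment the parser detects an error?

     Stack          Input          Action
  1  $ S            y y z z y x $  expand S ::= Q P z P
  2  $ P z P Q      y y z z y x $  expand Q ::= λ
  3  $ P z P        y y z z y x $  expand P ::= Q Q y x
  4  $ P z x y Q Q  y y z z y x $  expand Q ::= λ
  5  $ P z x y Q    y y z z y x $  expand Q ::= λ
  6  $ P z x y      y y z z y x $  match y
  7  $ P z x        y z z y x $    error: top is terminal x but lookahead is y

y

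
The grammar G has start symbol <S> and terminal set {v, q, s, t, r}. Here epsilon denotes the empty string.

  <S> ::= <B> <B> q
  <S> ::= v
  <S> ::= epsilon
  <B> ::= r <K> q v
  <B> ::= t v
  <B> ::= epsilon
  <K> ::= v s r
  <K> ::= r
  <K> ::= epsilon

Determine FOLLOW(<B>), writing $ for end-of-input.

FIRST(<B>) = {epsilon, r, t}
FIRST(<K>) = {epsilon, r, v}
FIRST(<S>) = {epsilon, q, r, t, v}  (via <B> <B> q)
FOLLOW(<S>) includes $ since <S> is the start symbol.
FOLLOW(<S>): <S> appears on no right-hand side. Thus FOLLOW(<S>) = {$}.
FOLLOW(<B>): in <S>::=<B> <B> q (occurrence 1), <B> is followed by <B> q with FIRST {q, r, t}; in <S>::=<B> <B> q (occurrence 2), <B> is followed by q with FIRST {q}. Thus FOLLOW(<B>) = {q, r, t}.
FOLLOW(<K>): in <B>::=r <K> q v, <K> is followed by q v with FIRST {q}. Thus FOLLOW(<K>) = {q}.

{q, r, t}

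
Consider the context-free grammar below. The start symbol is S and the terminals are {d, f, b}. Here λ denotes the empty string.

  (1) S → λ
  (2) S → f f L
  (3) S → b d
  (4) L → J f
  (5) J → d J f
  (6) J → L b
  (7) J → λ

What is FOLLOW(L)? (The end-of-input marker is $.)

{$, b}

FIRST(S) = {λ, b, f}
FIRST(L) = {d, f}  (via J f)
FIRST(J) = {λ, d, f}  (via L b)
FOLLOW(S) includes $ since S is the start symbol.
FOLLOW(S): S appears on no right-hand side. Thus FOLLOW(S) = {$}.
FOLLOW(L): in S→f f L, the suffix after L is empty, so FOLLOW(L) ⊇ FOLLOW(S) = {$}; in J→L b, L is followed by b with FIRST {b}. Thus FOLLOW(L) = {$, b}.
FOLLOW(J): in L→J f, J is followed by f with FIRST {f}; in J→d J f, J is followed by f with FIRST {f}. Thus FOLLOW(J) = {f}.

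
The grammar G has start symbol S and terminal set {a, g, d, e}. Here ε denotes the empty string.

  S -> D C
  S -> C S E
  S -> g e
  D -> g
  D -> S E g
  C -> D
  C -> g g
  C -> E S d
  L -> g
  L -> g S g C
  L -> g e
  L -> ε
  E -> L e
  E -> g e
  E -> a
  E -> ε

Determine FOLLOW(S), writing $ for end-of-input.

{$, a, d, e, g}

FIRST(L) = {ε, g}
FIRST(E) = {ε, a, e, g}  (via L e)
FIRST(S) = {a, e, g}  (via D C, C S E)
FIRST(D) = {a, e, g}  (via S E g)
FIRST(C) = {a, e, g}  (via D, E S d)
FOLLOW(S) includes $ since S is the start symbol.
FOLLOW(S): in S->C S E, S is followed by E with FIRST {ε, a, e, g}; in S->C S E, the suffix after S is nullable (adds nothing new); in D->S E g, S is followed by E g with FIRST {a, e, g}; in C->E S d, S is followed by d with FIRST {d}; in L->g S g C, S is followed by g C with FIRST {g}. Thus FOLLOW(S) = {$, a, d, e, g}.
FOLLOW(L): in E->L e, L is followed by e with FIRST {e}. Thus FOLLOW(L) = {e}.
FOLLOW(C): in S->D C, the suffix after C is empty, so FOLLOW(C) ⊇ FOLLOW(S) = {$, a, d, e, g}; in S->C S E, C is followed by S E with FIRST {a, e, g}; in L->g S g C, the suffix after C is empty, so FOLLOW(C) ⊇ FOLLOW(L) = {e}. Thus FOLLOW(C) = {$, a, d, e, g}.
FOLLOW(D): in S->D C, D is followed by C with FIRST {a, e, g}; in C->D, the suffix after D is empty, so FOLLOW(D) ⊇ FOLLOW(C) = {$, a, d, e, g}. Thus FOLLOW(D) = {$, a, d, e, g}.
FOLLOW(E): in S->C S E, the suffix after E is empty, so FOLLOW(E) ⊇ FOLLOW(S) = {$, a, d, e, g}; in D->S E g, E is followed by g with FIRST {g}; in C->E S d, E is followed by S d with FIRST {a, e, g}. Thus FOLLOW(E) = {$, a, d, e, g}.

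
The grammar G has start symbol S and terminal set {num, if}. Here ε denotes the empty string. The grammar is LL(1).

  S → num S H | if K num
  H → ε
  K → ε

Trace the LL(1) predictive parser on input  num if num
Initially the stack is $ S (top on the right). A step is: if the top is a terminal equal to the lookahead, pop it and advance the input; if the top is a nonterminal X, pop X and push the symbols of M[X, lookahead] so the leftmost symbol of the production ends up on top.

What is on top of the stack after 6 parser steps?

H

     Stack         Input         Action
  1  $ S           num if num $  expand S → num S H
  2  $ H S num     num if num $  match num
  3  $ H S         if num $      expand S → if K num
  4  $ H num K if  if num $      match if
  5  $ H num K     num $         expand K → ε
  6  $ H num       num $         match num
Stack after step 6: $ H (top = H).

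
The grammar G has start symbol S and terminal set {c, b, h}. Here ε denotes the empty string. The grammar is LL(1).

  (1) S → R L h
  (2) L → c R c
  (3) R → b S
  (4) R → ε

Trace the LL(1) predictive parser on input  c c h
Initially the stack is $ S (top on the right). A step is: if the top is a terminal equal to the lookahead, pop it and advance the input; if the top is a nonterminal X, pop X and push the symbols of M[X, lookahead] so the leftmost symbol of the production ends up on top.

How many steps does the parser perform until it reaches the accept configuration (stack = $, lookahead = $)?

7

     Stack      Input    Action
  1  $ S        c c h $  expand S → R L h
  2  $ h L R    c c h $  expand R → ε
  3  $ h L      c c h $  expand L → c R c
  4  $ h c R c  c c h $  match c
  5  $ h c R    c h $    expand R → ε
  6  $ h c      c h $    match c
  7  $ h        h $      match h
Accept reached after 7 steps.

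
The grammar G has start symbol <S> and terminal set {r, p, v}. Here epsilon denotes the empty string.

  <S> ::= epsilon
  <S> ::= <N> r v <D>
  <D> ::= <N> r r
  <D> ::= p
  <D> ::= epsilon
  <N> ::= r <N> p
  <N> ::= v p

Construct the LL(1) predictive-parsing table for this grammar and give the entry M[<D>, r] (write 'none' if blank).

FIRST(<N>): from <N>::=r <N> p we get {r}; from <N>::=v p we get {v}. So FIRST(<N>) = {r, v}.
FIRST(<S>): from <S>::=epsilon we get {epsilon}; from <S>::=<N> r v <D> we get {r, v}. So FIRST(<S>) = {epsilon, r, v}.
FIRST(<D>): from <D>::=<N> r r we get {r, v}; from <D>::=p we get {p}; from <D>::=epsilon we get {epsilon}. So FIRST(<D>) = {epsilon, p, r, v}.
FOLLOW(<S>) includes $ since <S> is the start symbol.
FOLLOW(<S>): <S> appears on no right-hand side. Thus FOLLOW(<S>) = {$}.
FOLLOW(<D>): in <S>::=<N> r v <D>, the suffix after <D> is empty, so FOLLOW(<D>) ⊇ FOLLOW(<S>) = {$}. Thus FOLLOW(<D>) = {$}.
For <D> ::= <N> r r: FIRST(<N> r r) = {r, v}, so it goes in M[<D>, t] for t ∈ {r, v}.
For <D> ::= p: FIRST(p) = {p}, so it goes in M[<D>, t] for t ∈ {p}.
For <D> ::= epsilon: FIRST(epsilon) = {epsilon}, so it goes in M[<D>, t] for t ∈ {}; since epsilon ∈ FIRST, also for every t ∈ FOLLOW(<D>) = {$}.

<D> ::= <N> r r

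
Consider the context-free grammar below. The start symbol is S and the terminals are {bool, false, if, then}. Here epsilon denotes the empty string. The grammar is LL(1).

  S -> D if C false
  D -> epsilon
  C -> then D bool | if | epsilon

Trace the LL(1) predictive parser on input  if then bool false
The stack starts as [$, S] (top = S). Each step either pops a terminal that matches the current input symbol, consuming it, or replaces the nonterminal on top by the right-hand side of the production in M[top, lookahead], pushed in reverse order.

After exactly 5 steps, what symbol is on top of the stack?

     Stack                Input                 Action
  1  $ S                  if then bool false $  expand S -> D if C false
  2  $ false C if D       if then bool false $  expand D -> epsilon
  3  $ false C if         if then bool false $  match if
  4  $ false C            then bool false $     expand C -> then D bool
  5  $ false bool D then  then bool false $     match then
Stack after step 5: $ false bool D (top = D).

D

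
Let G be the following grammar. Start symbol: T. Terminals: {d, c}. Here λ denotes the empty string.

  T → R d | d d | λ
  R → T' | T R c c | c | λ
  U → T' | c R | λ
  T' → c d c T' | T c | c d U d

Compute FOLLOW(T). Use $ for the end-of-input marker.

{$, c, d}

FIRST(T) = {λ, c, d}  (via R d)
FIRST(T') = {c, d}  (via T c)
FIRST(R) = {λ, c, d}  (via T', T R c c)
FIRST(U) = {λ, c, d}  (via T')
FOLLOW(T) includes $ since T is the start symbol.
FOLLOW(T): in R→T R c c, T is followed by R c c with FIRST {c, d}; in T'→T c, T is followed by c with FIRST {c}. Thus FOLLOW(T) = {$, c, d}.
FOLLOW(U): in T'→c d U d, U is followed by d with FIRST {d}. Thus FOLLOW(U) = {d}.
FOLLOW(R): in T→R d, R is followed by d with FIRST {d}; in R→T R c c, R is followed by c c with FIRST {c}; in U→c R, the suffix after R is empty, so FOLLOW(R) ⊇ FOLLOW(U) = {d}. Thus FOLLOW(R) = {c, d}.
FOLLOW(T'): in R→T', the suffix after T' is empty, so FOLLOW(T') ⊇ FOLLOW(R) = {c, d}; in U→T', the suffix after T' is empty, so FOLLOW(T') ⊇ FOLLOW(U) = {d}; in T'→c d c T', the suffix after T' is empty (adds nothing new). Thus FOLLOW(T') = {c, d}.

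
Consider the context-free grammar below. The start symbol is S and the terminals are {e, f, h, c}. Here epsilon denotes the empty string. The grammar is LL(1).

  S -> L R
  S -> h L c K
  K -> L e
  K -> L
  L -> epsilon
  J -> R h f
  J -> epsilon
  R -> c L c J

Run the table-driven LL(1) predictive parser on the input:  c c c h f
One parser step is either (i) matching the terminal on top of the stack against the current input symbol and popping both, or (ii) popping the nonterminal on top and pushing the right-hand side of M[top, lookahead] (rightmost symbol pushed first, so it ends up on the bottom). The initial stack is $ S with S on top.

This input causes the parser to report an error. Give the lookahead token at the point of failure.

h

      Stack          Input        Action
   1  $ S            c c c h f $  expand S -> L R
   2  $ R L          c c c h f $  expand L -> epsilon
   3  $ R            c c c h f $  expand R -> c L c J
   4  $ J c L c      c c c h f $  match c
   5  $ J c L        c c h f $    expand L -> epsilon
   6  $ J c          c c h f $    match c
   7  $ J            c h f $      expand J -> R h f
   8  $ f h R        c h f $      expand R -> c L c J
   9  $ f h J c L c  c h f $      match c
  10  $ f h J c L    h f $        error: M[L, h] is empty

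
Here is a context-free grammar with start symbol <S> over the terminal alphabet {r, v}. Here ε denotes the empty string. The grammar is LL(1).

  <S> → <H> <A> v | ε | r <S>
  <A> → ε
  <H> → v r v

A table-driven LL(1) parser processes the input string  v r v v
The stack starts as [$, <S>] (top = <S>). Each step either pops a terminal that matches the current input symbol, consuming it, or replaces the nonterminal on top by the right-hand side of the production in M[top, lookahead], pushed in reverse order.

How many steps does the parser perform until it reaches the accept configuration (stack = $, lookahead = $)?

7

     Stack          Input      Action
  1  $ <S>          v r v v $  expand <S> → <H> <A> v
  2  $ v <A> <H>    v r v v $  expand <H> → v r v
  3  $ v <A> v r v  v r v v $  match v
  4  $ v <A> v r    r v v $    match r
  5  $ v <A> v      v v $      match v
  6  $ v <A>        v $        expand <A> → ε
  7  $ v            v $        match v
Accept reached after 7 steps.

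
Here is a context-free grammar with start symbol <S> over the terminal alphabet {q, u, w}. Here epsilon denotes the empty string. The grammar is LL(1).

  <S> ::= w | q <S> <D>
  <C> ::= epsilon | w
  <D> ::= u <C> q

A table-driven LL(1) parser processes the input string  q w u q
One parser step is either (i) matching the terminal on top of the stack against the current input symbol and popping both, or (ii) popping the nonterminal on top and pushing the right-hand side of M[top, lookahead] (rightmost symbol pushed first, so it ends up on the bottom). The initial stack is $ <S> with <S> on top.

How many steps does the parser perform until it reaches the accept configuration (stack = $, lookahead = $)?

step 1: stack=$ <S>  input=q w u q $  — expand <S> ::= q <S> <D>
step 2: stack=$ <D> <S> q  input=q w u q $  — match q
step 3: stack=$ <D> <S>  input=w u q $  — expand <S> ::= w
step 4: stack=$ <D> w  input=w u q $  — match w
step 5: stack=$ <D>  input=u q $  — expand <D> ::= u <C> q
step 6: stack=$ q <C> u  input=u q $  — match u
step 7: stack=$ q <C>  input=q $  — expand <C> ::= epsilon
step 8: stack=$ q  input=q $  — match q
Accept reached after 8 steps.

8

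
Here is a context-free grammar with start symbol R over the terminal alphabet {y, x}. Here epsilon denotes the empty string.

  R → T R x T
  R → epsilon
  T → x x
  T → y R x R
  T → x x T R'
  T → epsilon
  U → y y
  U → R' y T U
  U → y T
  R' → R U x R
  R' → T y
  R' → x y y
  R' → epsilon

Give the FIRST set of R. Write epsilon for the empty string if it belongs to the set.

FIRST(T): from T→x x we get {x}; from T→y R x R we get {y}; from T→x x T R' we get {x}; from T→epsilon we get {epsilon}. So FIRST(T) = {epsilon, x, y}.
FIRST(R): from R→T R x T we get {x, y}; from R→epsilon we get {epsilon}. So FIRST(R) = {epsilon, x, y}.
FIRST(U): from U→y y we get {y}; from U→R' y T U we get {x, y}; from U→y T we get {y}. So FIRST(U) = {x, y}.
FIRST(R'): from R'→R U x R we get {x, y}; from R'→T y we get {x, y}; from R'→x y y we get {x}; from R'→epsilon we get {epsilon}. So FIRST(R') = {epsilon, x, y}.

{epsilon, x, y}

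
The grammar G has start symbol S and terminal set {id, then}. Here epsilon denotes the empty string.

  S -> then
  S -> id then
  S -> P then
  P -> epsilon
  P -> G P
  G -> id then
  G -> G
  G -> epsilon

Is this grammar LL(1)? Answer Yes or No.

FIRST(S) = {id, then}
FIRST(P) = {epsilon, id}
FIRST(G) = {epsilon, id}
FOLLOW(S) = {$}
FOLLOW(P) = {then}
FOLLOW(G) = {id, then}
Cell M[G, id] receives both G -> id then and G -> G and G -> epsilon — the grammar is not LL(1).

No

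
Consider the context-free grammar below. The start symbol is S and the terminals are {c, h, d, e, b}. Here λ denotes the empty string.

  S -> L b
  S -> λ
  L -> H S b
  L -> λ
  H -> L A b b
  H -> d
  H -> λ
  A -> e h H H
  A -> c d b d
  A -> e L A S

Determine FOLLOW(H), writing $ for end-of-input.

FIRST(A) = {c, e}
FIRST(S) = {λ, b, c, d, e}  (via L b)
FIRST(L) = {λ, b, c, d, e}  (via H S b)
FIRST(H) = {λ, b, c, d, e}  (via L A b b)
FOLLOW(S) includes $ since S is the start symbol.
FOLLOW(L): in S->L b, L is followed by b with FIRST {b}; in H->L A b b, L is followed by A b b with FIRST {c, e}; in A->e L A S, L is followed by A S with FIRST {c, e}. Thus FOLLOW(L) = {b, c, e}.
FOLLOW(A): in H->L A b b, A is followed by b b with FIRST {b}; in A->e L A S, A is followed by S with FIRST {λ, b, c, d, e}; in A->e L A S, the suffix after A is nullable (adds nothing new). Thus FOLLOW(A) = {b, c, d, e}.
FOLLOW(S): in L->H S b, S is followed by b with FIRST {b}; in A->e L A S, the suffix after S is empty, so FOLLOW(S) ⊇ FOLLOW(A) = {b, c, d, e}. Thus FOLLOW(S) = {$, b, c, d, e}.
FOLLOW(H): in L->H S b, H is followed by S b with FIRST {b, c, d, e}; in A->e h H H (occurrence 1), H is followed by H with FIRST {λ, b, c, d, e}; in A->e h H H (occurrence 1), the suffix after H is nullable, so FOLLOW(H) ⊇ FOLLOW(A) = {b, c, d, e}; in A->e h H H (occurrence 2), the suffix after H is empty, so FOLLOW(H) ⊇ FOLLOW(A) = {b, c, d, e}. Thus FOLLOW(H) = {b, c, d, e}.

{b, c, d, e}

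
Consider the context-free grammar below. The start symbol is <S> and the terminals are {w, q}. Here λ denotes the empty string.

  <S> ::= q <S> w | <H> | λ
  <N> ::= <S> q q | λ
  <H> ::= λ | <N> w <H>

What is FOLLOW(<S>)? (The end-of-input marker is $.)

{$, q, w}

FIRST(<S>): from <S>::=q <S> w we get {q}; from <S>::=<H> we get {λ, q, w}; from <S>::=λ we get {λ}. So FIRST(<S>) = {λ, q, w}.
FIRST(<N>): from <N>::=<S> q q we get {q, w}; from <N>::=λ we get {λ}. So FIRST(<N>) = {λ, q, w}.
FIRST(<H>): from <H>::=λ we get {λ}; from <H>::=<N> w <H> we get {q, w}. So FIRST(<H>) = {λ, q, w}.
FOLLOW(<S>) includes $ since <S> is the start symbol.
FOLLOW(<S>): in <S>::=q <S> w, <S> is followed by w with FIRST {w}; in <N>::=<S> q q, <S> is followed by q q with FIRST {q}. Thus FOLLOW(<S>) = {$, q, w}.
FOLLOW(<N>): in <H>::=<N> w <H>, <N> is followed by w <H> with FIRST {w}. Thus FOLLOW(<N>) = {w}.
FOLLOW(<H>): in <S>::=<H>, the suffix after <H> is empty, so FOLLOW(<H>) ⊇ FOLLOW(<S>) = {$, q, w}; in <H>::=<N> w <H>, the suffix after <H> is empty (adds nothing new). Thus FOLLOW(<H>) = {$, q, w}.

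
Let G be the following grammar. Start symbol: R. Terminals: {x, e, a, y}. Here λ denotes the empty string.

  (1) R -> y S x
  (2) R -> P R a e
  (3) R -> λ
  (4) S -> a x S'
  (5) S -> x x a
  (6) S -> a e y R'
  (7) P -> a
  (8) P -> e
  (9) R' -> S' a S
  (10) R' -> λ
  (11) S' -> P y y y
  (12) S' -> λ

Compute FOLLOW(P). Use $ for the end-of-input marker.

{a, e, y}

FIRST(S) = {a, x}
FIRST(P) = {a, e}
FIRST(R) = {λ, a, e, y}  (via P R a e)
FIRST(S') = {λ, a, e}  (via P y y y)
FIRST(R') = {λ, a, e}  (via S' a S)
FOLLOW(R) includes $ since R is the start symbol.
FOLLOW(R): in R->P R a e, R is followed by a e with FIRST {a}. Thus FOLLOW(R) = {$, a}.
FOLLOW(P): in R->P R a e, P is followed by R a e with FIRST {a, e, y}; in S'->P y y y, P is followed by y y y with FIRST {y}. Thus FOLLOW(P) = {a, e, y}.
FOLLOW(S): in R->y S x, S is followed by x with FIRST {x}; in R'->S' a S, the suffix after S is empty, so FOLLOW(S) ⊇ FOLLOW(R') = {x}. Thus FOLLOW(S) = {x}.
FOLLOW(R'): in S->a e y R', the suffix after R' is empty, so FOLLOW(R') ⊇ FOLLOW(S) = {x}. Thus FOLLOW(R') = {x}.
FOLLOW(S'): in S->a x S', the suffix after S' is empty, so FOLLOW(S') ⊇ FOLLOW(S) = {x}; in R'->S' a S, S' is followed by a S with FIRST {a}. Thus FOLLOW(S') = {a, x}.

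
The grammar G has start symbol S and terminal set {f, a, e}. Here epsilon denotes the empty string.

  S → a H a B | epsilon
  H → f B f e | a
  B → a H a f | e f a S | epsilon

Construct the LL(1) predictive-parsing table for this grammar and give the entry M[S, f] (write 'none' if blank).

S → epsilon

FIRST(S): from S→a H a B we get {a}; from S→epsilon we get {epsilon}. So FIRST(S) = {epsilon, a}.
FIRST(H): from H→f B f e we get {f}; from H→a we get {a}. So FIRST(H) = {a, f}.
FIRST(B): from B→a H a f we get {a}; from B→e f a S we get {e}; from B→epsilon we get {epsilon}. So FIRST(B) = {epsilon, a, e}.
FOLLOW(S) includes $ since S is the start symbol.
FOLLOW(S): in B→e f a S, the suffix after S is empty, so FOLLOW(S) ⊇ FOLLOW(B) = {$, f}. Thus FOLLOW(S) = {$, f}.
FOLLOW(B): in S→a H a B, the suffix after B is empty, so FOLLOW(B) ⊇ FOLLOW(S) = {$, f}; in H→f B f e, B is followed by f e with FIRST {f}. Thus FOLLOW(B) = {$, f}.
For S → a H a B: FIRST(a H a B) = {a}, so it goes in M[S, t] for t ∈ {a}.
For S → epsilon: FIRST(epsilon) = {epsilon}, so it goes in M[S, t] for t ∈ {}; since epsilon ∈ FIRST, also for every t ∈ FOLLOW(S) = {$, f}.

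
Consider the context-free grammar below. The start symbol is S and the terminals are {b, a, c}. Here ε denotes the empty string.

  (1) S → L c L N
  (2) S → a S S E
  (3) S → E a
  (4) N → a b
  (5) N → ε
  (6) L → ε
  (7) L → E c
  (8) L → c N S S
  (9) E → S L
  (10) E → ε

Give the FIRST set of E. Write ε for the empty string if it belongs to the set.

FIRST(N): from N→a b we get {a}; from N→ε we get {ε}. So FIRST(N) = {ε, a}.
FIRST(S): from S→L c L N we get {a, c}; from S→a S S E we get {a}; from S→E a we get {a, c}. So FIRST(S) = {a, c}.
FIRST(E): from E→S L we get {a, c}; from E→ε we get {ε}. So FIRST(E) = {ε, a, c}.
FIRST(L): from L→ε we get {ε}; from L→E c we get {a, c}; from L→c N S S we get {c}. So FIRST(L) = {ε, a, c}.

{ε, a, c}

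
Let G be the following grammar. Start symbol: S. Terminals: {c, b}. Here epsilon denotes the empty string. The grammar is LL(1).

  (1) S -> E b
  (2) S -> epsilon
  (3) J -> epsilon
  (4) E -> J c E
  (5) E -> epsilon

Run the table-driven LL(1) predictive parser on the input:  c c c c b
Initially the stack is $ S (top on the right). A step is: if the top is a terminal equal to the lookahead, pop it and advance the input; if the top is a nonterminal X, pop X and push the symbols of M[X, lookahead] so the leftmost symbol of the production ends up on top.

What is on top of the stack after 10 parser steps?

E

step 1: stack=$ S  input=c c c c b $  — expand S -> E b
step 2: stack=$ b E  input=c c c c b $  — expand E -> J c E
step 3: stack=$ b E c J  input=c c c c b $  — expand J -> epsilon
step 4: stack=$ b E c  input=c c c c b $  — match c
step 5: stack=$ b E  input=c c c b $  — expand E -> J c E
step 6: stack=$ b E c J  input=c c c b $  — expand J -> epsilon
step 7: stack=$ b E c  input=c c c b $  — match c
step 8: stack=$ b E  input=c c b $  — expand E -> J c E
step 9: stack=$ b E c J  input=c c b $  — expand J -> epsilon
step 10: stack=$ b E c  input=c c b $  — match c
Stack after step 10: $ b E (top = E).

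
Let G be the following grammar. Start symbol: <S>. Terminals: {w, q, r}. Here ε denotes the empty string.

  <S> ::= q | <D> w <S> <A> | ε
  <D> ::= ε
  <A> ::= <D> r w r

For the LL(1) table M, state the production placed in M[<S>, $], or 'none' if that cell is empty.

FIRST(<D>): from <D>::=ε we get {ε}. So FIRST(<D>) = {ε}.
FIRST(<S>): from <S>::=q we get {q}; from <S>::=<D> w <S> <A> we get {w}; from <S>::=ε we get {ε}. So FIRST(<S>) = {ε, q, w}.
FIRST(<A>): from <A>::=<D> r w r we get {r}. So FIRST(<A>) = {r}.
FOLLOW(<S>) includes $ since <S> is the start symbol.
FOLLOW(<S>): in <S>::=<D> w <S> <A>, <S> is followed by <A> with FIRST {r}. Thus FOLLOW(<S>) = {$, r}.
For <S> ::= q: FIRST(q) = {q}, so it goes in M[<S>, t] for t ∈ {q}.
For <S> ::= <D> w <S> <A>: FIRST(<D> w <S> <A>) = {w}, so it goes in M[<S>, t] for t ∈ {w}.
For <S> ::= ε: FIRST(ε) = {ε}, so it goes in M[<S>, t] for t ∈ {}; since ε ∈ FIRST, also for every t ∈ FOLLOW(<S>) = {$, r}.

<S> ::= ε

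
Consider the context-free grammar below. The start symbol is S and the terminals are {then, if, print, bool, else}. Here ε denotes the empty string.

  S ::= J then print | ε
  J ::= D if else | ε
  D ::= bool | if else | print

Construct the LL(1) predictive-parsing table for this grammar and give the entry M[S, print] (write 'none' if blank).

S ::= J then print

FIRST(D): from D::=bool we get {bool}; from D::=if else we get {if}; from D::=print we get {print}. So FIRST(D) = {bool, if, print}.
FIRST(J): from J::=D if else we get {bool, if, print}; from J::=ε we get {ε}. So FIRST(J) = {ε, bool, if, print}.
FIRST(S): from S::=J then print we get {bool, if, print, then}; from S::=ε we get {ε}. So FIRST(S) = {ε, bool, if, print, then}.
FOLLOW(S) includes $ since S is the start symbol.
FOLLOW(S): S appears on no right-hand side. Thus FOLLOW(S) = {$}.
For S ::= J then print: FIRST(J then print) = {bool, if, print, then}, so it goes in M[S, t] for t ∈ {bool, if, print, then}.
For S ::= ε: FIRST(ε) = {ε}, so it goes in M[S, t] for t ∈ {}; since ε ∈ FIRST, also for every t ∈ FOLLOW(S) = {$}.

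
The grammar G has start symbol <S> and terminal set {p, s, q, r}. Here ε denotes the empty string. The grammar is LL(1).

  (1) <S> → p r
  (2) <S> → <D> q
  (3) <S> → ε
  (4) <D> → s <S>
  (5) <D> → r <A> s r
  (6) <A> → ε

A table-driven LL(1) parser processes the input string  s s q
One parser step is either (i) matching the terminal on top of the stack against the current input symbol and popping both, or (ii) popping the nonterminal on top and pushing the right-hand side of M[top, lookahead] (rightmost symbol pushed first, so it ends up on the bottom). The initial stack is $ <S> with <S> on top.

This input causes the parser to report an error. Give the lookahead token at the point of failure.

     Stack        Input    Action
  1  $ <S>        s s q $  expand <S> → <D> q
  2  $ q <D>      s s q $  expand <D> → s <S>
  3  $ q <S> s    s s q $  match s
  4  $ q <S>      s q $    expand <S> → <D> q
  5  $ q q <D>    s q $    expand <D> → s <S>
  6  $ q q <S> s  s q $    match s
  7  $ q q <S>    q $      expand <S> → ε
  8  $ q q        q $      match q
  9  $ q          $        error: top is terminal q but lookahead is $

$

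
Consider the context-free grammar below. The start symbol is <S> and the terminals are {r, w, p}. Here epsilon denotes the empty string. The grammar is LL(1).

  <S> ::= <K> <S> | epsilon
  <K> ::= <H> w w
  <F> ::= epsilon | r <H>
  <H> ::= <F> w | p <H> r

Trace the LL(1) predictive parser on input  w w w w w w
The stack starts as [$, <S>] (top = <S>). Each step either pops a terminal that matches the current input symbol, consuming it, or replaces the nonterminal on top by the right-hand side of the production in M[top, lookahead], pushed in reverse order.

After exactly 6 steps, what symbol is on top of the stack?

w

     Stack            Input          Action
  1  $ <S>            w w w w w w $  expand <S> ::= <K> <S>
  2  $ <S> <K>        w w w w w w $  expand <K> ::= <H> w w
  3  $ <S> w w <H>    w w w w w w $  expand <H> ::= <F> w
  4  $ <S> w w w <F>  w w w w w w $  expand <F> ::= epsilon
  5  $ <S> w w w      w w w w w w $  match w
  6  $ <S> w w        w w w w w $    match w
Stack after step 6: $ <S> w (top = w).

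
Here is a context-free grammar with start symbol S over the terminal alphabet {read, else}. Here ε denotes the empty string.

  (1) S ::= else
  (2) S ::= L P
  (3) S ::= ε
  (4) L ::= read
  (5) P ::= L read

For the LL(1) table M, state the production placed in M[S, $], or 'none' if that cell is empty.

FIRST(L) = {read}
FIRST(S) = {ε, else, read}  (via L P)
FIRST(P) = {read}  (via L read)
FOLLOW(S) includes $ since S is the start symbol.
FOLLOW(S): S appears on no right-hand side. Thus FOLLOW(S) = {$}.
For S ::= else: FIRST(else) = {else}, so it goes in M[S, t] for t ∈ {else}.
For S ::= L P: FIRST(L P) = {read}, so it goes in M[S, t] for t ∈ {read}.
For S ::= ε: FIRST(ε) = {ε}, so it goes in M[S, t] for t ∈ {}; since ε ∈ FIRST, also for every t ∈ FOLLOW(S) = {$}.

S ::= ε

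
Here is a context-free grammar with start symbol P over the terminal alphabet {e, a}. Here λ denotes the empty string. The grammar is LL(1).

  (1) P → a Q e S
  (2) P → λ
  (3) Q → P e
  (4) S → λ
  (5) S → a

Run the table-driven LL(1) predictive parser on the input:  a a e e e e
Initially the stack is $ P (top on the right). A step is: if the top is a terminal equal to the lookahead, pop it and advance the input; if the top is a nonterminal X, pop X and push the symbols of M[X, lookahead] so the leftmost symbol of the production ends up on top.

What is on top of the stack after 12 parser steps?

step 1: stack=$ P  input=a a e e e e $  — expand P → a Q e S
step 2: stack=$ S e Q a  input=a a e e e e $  — match a
step 3: stack=$ S e Q  input=a e e e e $  — expand Q → P e
step 4: stack=$ S e e P  input=a e e e e $  — expand P → a Q e S
step 5: stack=$ S e e S e Q a  input=a e e e e $  — match a
step 6: stack=$ S e e S e Q  input=e e e e $  — expand Q → P e
step 7: stack=$ S e e S e e P  input=e e e e $  — expand P → λ
step 8: stack=$ S e e S e e  input=e e e e $  — match e
step 9: stack=$ S e e S e  input=e e e $  — match e
step 10: stack=$ S e e S  input=e e $  — expand S → λ
step 11: stack=$ S e e  input=e e $  — match e
step 12: stack=$ S e  input=e $  — match e
Stack after step 12: $ S (top = S).

S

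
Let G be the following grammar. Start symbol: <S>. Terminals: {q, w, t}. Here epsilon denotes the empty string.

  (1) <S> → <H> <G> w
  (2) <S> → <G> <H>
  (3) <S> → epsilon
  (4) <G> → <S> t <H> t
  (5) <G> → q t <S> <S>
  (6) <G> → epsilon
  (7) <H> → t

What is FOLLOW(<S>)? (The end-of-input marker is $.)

FIRST(<H>) = {t}
FIRST(<S>) = {epsilon, q, t}  (via <H> <G> w, <G> <H>)
FIRST(<G>) = {epsilon, q, t}  (via <S> t <H> t)
FOLLOW(<S>) includes $ since <S> is the start symbol.
FOLLOW(<G>): in <S>→<H> <G> w, <G> is followed by w with FIRST {w}; in <S>→<G> <H>, <G> is followed by <H> with FIRST {t}. Thus FOLLOW(<G>) = {t, w}.
FOLLOW(<S>): in <G>→<S> t <H> t, <S> is followed by t <H> t with FIRST {t}; in <G>→q t <S> <S> (occurrence 1), <S> is followed by <S> with FIRST {epsilon, q, t}; in <G>→q t <S> <S> (occurrence 1), the suffix after <S> is nullable, so FOLLOW(<S>) ⊇ FOLLOW(<G>) = {t, w}; in <G>→q t <S> <S> (occurrence 2), the suffix after <S> is empty, so FOLLOW(<S>) ⊇ FOLLOW(<G>) = {t, w}. Thus FOLLOW(<S>) = {$, q, t, w}.
FOLLOW(<H>): in <S>→<H> <G> w, <H> is followed by <G> w with FIRST {q, t, w}; in <S>→<G> <H>, the suffix after <H> is empty, so FOLLOW(<H>) ⊇ FOLLOW(<S>) = {$, q, t, w}; in <G>→<S> t <H> t, <H> is followed by t with FIRST {t}. Thus FOLLOW(<H>) = {$, q, t, w}.

{$, q, t, w}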